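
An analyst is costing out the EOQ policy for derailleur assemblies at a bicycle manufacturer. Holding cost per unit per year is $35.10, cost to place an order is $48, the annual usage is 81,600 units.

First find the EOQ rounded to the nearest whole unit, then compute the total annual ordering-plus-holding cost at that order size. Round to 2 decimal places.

$16,581.91

Q* = √(2·D·S / H) = √(2·81,600·48 / 35.1) = √223,179.5 ≈ 472.42 → Q = 472 units
Ordering: D/Q × S = 81,600/472 × $48 = $8,298.31
Holding:  Q/2 × H = 472/2 × $35.1 = $8,283.60
Total = $8,298.31 + $8,283.60 = $16,581.91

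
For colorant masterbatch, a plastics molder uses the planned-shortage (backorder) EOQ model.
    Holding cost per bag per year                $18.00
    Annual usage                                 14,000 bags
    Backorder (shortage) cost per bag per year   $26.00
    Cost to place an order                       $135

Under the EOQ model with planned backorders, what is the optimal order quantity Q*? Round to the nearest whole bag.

596 bags

Basic EOQ = √(2·14,000·135/18) = 458.258
Backorder adjustment √((H+b)/b) = √((18+26)/26) = 1.3009
Q* = 458.258 × 1.3009 ≈ 596.14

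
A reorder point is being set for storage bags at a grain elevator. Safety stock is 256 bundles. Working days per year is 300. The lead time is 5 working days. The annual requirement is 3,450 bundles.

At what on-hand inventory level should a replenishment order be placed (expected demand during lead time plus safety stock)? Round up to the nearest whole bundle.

314 bundles

Daily demand d = 3,450 / 300 = 11.500 bundles/day
Demand during lead time = 11.500 × 5 = 57.50
Reorder point = 57.50 + 256 = 313.50 → round up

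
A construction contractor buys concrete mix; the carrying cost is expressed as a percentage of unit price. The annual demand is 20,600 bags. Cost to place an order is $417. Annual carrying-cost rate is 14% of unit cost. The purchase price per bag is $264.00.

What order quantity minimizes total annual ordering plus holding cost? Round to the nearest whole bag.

Holding cost per bag per year: H = 14% × $264 = $36.9600
2DS/H = 2·20,600·417/36.96 = 464,837.66
EOQ = √464,837.66 ≈ 681.79

682 bags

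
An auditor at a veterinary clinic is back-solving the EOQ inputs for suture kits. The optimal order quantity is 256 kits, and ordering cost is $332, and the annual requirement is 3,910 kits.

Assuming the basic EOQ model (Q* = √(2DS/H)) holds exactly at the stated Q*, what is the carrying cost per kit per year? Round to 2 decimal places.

EOQ relation: Q² = 2DS/H, so rearrange for the unknown.
H = 2DS / Q² = 2 × 3,910 × 332 / 256² = 39.6155

$39.62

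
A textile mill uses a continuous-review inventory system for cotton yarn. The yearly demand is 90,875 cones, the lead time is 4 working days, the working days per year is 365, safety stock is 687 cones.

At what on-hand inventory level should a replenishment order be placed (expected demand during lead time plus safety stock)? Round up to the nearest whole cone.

1,683 cones

Daily demand d = 90,875 / 365 = 248.973 cones/day
Demand during lead time = 248.973 × 4 = 995.89
Reorder point = 995.89 + 687 = 1,682.89 → round up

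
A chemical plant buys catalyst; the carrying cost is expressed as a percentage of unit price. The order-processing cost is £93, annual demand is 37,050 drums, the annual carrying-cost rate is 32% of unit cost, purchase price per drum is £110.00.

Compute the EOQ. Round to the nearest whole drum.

Holding cost per drum per year: H = 32% × £110 = £35.2000
EOQ = √(2DS/H) = √(2 × 37,050 × 93 / 35.2)
    = √(195,775.57) ≈ 442.47

442 drums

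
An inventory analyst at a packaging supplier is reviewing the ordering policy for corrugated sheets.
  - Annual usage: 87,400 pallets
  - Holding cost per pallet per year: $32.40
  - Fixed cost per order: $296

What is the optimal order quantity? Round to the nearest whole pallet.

Optimal lot size Q* = (2 × 87,400 × $296 / $32.4)^½ ≈ 1,263.70

1,264 pallets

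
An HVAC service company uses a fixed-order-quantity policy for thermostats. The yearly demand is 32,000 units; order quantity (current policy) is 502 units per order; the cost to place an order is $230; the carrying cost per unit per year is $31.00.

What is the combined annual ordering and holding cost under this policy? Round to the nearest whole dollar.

Annual ordering cost = (D/Q)·S = (32,000/502) × 230 = $14,661.35
Annual holding cost  = (Q/2)·H = (502/2) × 31 = $7,781.00
Total = $14,661.35 + $7,781.00 = $22,442.35

$22,442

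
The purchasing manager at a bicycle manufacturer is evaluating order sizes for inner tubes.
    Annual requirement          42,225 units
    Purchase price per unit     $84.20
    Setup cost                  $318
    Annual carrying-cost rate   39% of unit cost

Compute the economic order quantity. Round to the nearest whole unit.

904 units

Holding cost per unit per year: H = 39% × $84.2 = $32.8380
Optimal lot size Q* = (2 × 42,225 × $318 / $32.838)^½ ≈ 904.33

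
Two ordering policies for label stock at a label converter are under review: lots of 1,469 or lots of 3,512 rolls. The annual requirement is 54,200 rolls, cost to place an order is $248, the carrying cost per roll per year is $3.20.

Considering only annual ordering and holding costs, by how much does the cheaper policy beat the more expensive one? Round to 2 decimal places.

$2,054.04

Annual cost at Q: ordering D·S/Q plus holding Q·H/2.
TC(1,469) = (54,200/1,469)×248 + (1,469/2)×3.2 = $11,500.57
TC(3,512) = (54,200/3,512)×248 + (3,512/2)×3.2 = $9,446.53
|ΔTC| = |$11,500.57 − $9,446.53| = $2,054.04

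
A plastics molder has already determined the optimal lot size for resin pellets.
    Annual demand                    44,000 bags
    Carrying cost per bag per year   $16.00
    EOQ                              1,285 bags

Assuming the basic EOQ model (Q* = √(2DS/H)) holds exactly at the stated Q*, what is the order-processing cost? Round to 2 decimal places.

Since Q* = (2DS/H)^½, squaring gives Q*²·H = 2DS.
S = Q²H / (2D) = 1,285² × 16 / (2 × 44,000) = 300.2227

$300.22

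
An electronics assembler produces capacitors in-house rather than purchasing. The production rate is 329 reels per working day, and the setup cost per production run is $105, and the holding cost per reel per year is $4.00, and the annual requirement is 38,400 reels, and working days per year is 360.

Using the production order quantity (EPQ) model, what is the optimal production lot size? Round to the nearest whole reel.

Daily demand d = 38,400/360 = 106.667; p = 329; 1 − d/p = 0.67579
EPQ = √(2DS / (H(1 − d/p)))
    = √(2 × 38,400 × 105 / (4 × 0.67579)) ≈ 1,727.19

1,727 reels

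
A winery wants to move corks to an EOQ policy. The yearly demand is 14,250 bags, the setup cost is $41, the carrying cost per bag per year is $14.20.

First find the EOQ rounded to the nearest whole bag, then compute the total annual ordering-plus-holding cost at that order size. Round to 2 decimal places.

$4,073.41

2DS/H = 2·14,250·41/14.2 = 82,288.73
EOQ = √82,288.73 ≈ 286.86 → Q = 287 bags
Ordering: D/Q × S = 14,250/287 × $41 = $2,035.71
Holding:  Q/2 × H = 287/2 × $14.2 = $2,037.70
Total = $2,035.71 + $2,037.70 = $4,073.41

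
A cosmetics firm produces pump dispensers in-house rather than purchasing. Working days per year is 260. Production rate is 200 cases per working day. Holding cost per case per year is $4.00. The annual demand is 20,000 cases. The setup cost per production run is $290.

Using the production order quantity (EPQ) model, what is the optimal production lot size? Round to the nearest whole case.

2,171 cases

Daily demand d = 20,000/260 = 76.923; p = 200; 1 − d/p = 0.61538
EPQ = √(2DS / (H(1 − d/p)))
    = √(2 × 20,000 × 290 / (4 × 0.61538)) ≈ 2,170.83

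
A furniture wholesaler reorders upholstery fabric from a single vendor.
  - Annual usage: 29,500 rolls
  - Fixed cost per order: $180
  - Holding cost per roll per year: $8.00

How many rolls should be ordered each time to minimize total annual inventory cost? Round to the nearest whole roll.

Q* = √(2·D·S / H) = √(2·29,500·180 / 8) = √1,327,500.0 ≈ 1,152.17

1,152 rolls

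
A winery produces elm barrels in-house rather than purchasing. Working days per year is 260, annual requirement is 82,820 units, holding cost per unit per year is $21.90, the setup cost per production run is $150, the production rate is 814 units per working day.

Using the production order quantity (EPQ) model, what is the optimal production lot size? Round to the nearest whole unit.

d = 82,820/260 = 318.5385 units/day;  effective holding cost H(1 − d/p) = 21.9·(1 − 318.5385/814) = 13.32998
Q* = √(2DS / H_eff) = √(2·82,820·150 / 13.32998) ≈ 1,365.25

1,365 units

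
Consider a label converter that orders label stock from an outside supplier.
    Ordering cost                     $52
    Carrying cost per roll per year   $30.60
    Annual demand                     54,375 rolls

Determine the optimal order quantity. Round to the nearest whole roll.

Q* = √(2·D·S / H) = √(2·54,375·52 / 30.6) = √184,803.9 ≈ 429.89

430 rolls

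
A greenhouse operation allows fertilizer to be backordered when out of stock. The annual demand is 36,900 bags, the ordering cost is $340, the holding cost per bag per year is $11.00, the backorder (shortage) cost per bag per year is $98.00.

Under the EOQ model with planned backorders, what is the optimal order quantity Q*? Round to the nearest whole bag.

1,593 bags

Q* = √(2DS/H) · √((H + b)/b)
   = √(2 × 36,900 × 340 / 11) · √((11 + 98) / 98)
   = 1,510.328 × 1.0546 ≈ 1,592.84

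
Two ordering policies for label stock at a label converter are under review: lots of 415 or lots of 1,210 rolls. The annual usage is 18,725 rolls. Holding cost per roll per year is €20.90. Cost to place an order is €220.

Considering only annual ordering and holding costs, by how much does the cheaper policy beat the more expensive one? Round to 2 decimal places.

€1,785.79

TC(Q) = (D/Q)S + (Q/2)H
TC(415) = (18,725/415)×220 + (415/2)×20.9 = €14,263.26
TC(1,210) = (18,725/1,210)×220 + (1,210/2)×20.9 = €16,049.05
Cheaper: Q = 415.  Difference = €1,785.79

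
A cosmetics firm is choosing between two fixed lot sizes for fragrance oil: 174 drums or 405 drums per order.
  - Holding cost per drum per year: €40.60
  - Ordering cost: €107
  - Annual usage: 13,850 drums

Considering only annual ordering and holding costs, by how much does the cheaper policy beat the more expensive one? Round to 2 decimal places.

For each Q, cost = (D/Q)·S + (Q/2)·H.
TC(174) = (13,850/174)×107 + (174/2)×40.6 = €12,049.15
TC(405) = (13,850/405)×107 + (405/2)×40.6 = €11,880.64
|ΔTC| = |€12,049.15 − €11,880.64| = €168.52

€168.52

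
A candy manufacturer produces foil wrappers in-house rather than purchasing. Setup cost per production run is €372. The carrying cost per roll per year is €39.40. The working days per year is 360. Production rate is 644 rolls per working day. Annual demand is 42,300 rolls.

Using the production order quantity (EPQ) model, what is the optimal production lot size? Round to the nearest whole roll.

Daily demand d = 42,300/360 = 117.500; p = 644; 1 − d/p = 0.81755
EPQ = √(2DS / (H(1 − d/p)))
    = √(2 × 42,300 × 372 / (39.4 × 0.81755)) ≈ 988.44

988 rolls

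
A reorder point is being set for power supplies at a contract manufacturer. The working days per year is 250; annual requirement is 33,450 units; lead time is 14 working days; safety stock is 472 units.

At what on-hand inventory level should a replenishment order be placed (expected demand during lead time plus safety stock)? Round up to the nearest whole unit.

2,346 units

Daily demand d = 33,450 / 250 = 133.800 units/day
Demand during lead time = 133.800 × 14 = 1,873.20
Reorder point = 1,873.20 + 472 = 2,345.20 → round up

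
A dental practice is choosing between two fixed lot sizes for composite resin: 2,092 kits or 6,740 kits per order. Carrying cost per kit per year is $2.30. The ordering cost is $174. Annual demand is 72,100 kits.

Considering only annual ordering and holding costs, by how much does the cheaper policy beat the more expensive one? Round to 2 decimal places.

For each Q, cost = (D/Q)·S + (Q/2)·H.
TC(2,092) = (72,100/2,092)×174 + (2,092/2)×2.3 = $8,402.65
TC(6,740) = (72,100/6,740)×174 + (6,740/2)×2.3 = $9,612.34
|ΔTC| = |$8,402.65 − $9,612.34| = $1,209.69

$1,209.69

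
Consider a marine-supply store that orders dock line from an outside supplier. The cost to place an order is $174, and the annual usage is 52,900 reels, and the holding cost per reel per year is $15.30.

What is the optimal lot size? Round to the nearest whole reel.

Q* = √(2·D·S / H) = √(2·52,900·174 / 15.3) = √1,203,215.7 ≈ 1,096.91

1,097 reels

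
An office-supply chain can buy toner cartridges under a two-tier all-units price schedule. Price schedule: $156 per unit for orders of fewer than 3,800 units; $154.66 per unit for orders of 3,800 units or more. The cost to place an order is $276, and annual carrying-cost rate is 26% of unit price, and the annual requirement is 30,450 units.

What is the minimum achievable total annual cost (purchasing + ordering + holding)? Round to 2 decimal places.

H₁ = 26%×$156 = $40.5600;  H₂ = 26%×$154.66 = $40.2116
EOQ₁ = √(2×30,450×276/40.5600) = 643.75  (< 3,800, feasible at tier 1)
EOQ₂ = √(2×30,450×276/40.2116) = 646.53  (< 3,800 → use Q = 3,800 at tier-2 price)
TC(tier 1 (EOQ₁), Q≈643.7) = $4,776,310.32
TC(tier 2, Q≈3,800.0) = $4,788,010.67
Minimum at tier 1 (EOQ₁): $4,776,310.32

$4,776,310.32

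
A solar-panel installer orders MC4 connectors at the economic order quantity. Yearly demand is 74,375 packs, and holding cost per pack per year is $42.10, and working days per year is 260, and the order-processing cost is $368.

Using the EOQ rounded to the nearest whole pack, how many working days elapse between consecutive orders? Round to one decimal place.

4.0 days

Optimal lot size Q* = (2 × 74,375 × $368 / $42.1)^½ ≈ 1,140.28 → Q = 1,140 packs
T = Q/D × 260 days = 1,140/74,375 × 260 = 3.985 days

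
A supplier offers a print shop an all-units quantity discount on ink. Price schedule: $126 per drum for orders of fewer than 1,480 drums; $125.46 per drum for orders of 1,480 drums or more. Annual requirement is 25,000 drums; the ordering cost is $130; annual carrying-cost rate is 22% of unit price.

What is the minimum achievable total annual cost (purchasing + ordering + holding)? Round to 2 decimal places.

$3,159,120.83

H₁ = 22%×$126 = $27.7200;  H₂ = 22%×$125.46 = $27.6012
EOQ₁ = √(2×25,000×130/27.7200) = 484.24  (< 1,480, feasible at tier 1)
EOQ₂ = √(2×25,000×130/27.6012) = 485.28  (< 1,480 → use Q = 1,480 at tier-2 price)
TC(tier 1 (EOQ₁), Q≈484.2) = $3,163,423.11
TC(tier 2, Q≈1,480.0) = $3,159,120.83
Minimum at tier 2: $3,159,120.83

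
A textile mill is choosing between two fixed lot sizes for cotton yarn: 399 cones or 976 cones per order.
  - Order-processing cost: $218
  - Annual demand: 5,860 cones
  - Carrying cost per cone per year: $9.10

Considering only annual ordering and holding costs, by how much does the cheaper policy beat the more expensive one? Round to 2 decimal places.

TC(Q) = (D/Q)S + (Q/2)H
TC(399) = (5,860/399)×218 + (399/2)×9.1 = $5,017.15
TC(976) = (5,860/976)×218 + (976/2)×9.1 = $5,749.69
Lots of 399 are cheaper by $732.54.

$732.54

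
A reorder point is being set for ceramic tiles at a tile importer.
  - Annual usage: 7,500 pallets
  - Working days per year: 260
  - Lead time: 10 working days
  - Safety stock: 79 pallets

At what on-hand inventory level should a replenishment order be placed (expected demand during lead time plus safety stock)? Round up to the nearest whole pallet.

368 pallets

Daily demand d = 7,500 / 260 = 28.846 pallets/day
Demand during lead time = 28.846 × 10 = 288.46
Reorder point = 288.46 + 79 = 367.46 → round up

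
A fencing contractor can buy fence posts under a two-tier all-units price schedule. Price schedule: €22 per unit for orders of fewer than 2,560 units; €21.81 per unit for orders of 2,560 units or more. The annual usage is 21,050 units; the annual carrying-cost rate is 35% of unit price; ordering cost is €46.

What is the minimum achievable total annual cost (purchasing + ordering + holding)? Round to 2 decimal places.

H₁ = 35%×€22 = €7.7000;  H₂ = 35%×€21.81 = €7.6335
EOQ₁ = √(2×21,050×46/7.7000) = 501.50  (< 2,560, feasible at tier 1)
EOQ₂ = √(2×21,050×46/7.6335) = 503.68  (< 2,560 → use Q = 2,560 at tier-2 price)
TC(tier 1 (EOQ₁), Q≈501.5) = €466,961.58
TC(tier 2, Q≈2,560.0) = €469,249.62
Minimum at tier 1 (EOQ₁): €466,961.58

€466,961.58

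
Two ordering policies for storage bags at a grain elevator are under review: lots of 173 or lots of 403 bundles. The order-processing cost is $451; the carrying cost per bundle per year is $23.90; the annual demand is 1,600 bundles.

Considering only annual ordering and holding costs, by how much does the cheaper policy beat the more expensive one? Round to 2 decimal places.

$367.97

Annual cost at Q: ordering D·S/Q plus holding Q·H/2.
TC(173) = (1,600/173)×451 + (173/2)×23.9 = $6,238.45
TC(403) = (1,600/403)×451 + (403/2)×23.9 = $6,606.42
Lots of 173 are cheaper by $367.97.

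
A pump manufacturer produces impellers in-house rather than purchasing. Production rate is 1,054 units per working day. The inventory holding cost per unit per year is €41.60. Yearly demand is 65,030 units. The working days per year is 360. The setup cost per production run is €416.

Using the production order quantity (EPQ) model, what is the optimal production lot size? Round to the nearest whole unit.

Daily demand d = 65,030/360 = 180.639; p = 1054; 1 − d/p = 0.82862
EPQ = √(2DS / (H(1 − d/p)))
    = √(2 × 65,030 × 416 / (41.6 × 0.82862)) ≈ 1,252.84

1,253 units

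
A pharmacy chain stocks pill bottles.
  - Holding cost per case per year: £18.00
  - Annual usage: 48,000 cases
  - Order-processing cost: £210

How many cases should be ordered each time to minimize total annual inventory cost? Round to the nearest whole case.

2DS/H = 2·48,000·210/18 = 1,120,000.00
EOQ = √1,120,000.00 ≈ 1,058.30

1,058 cases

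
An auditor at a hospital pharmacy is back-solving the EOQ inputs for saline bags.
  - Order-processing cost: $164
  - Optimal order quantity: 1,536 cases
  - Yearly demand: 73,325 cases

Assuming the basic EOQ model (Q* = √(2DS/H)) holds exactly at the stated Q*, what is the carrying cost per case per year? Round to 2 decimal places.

$10.19

EOQ relation: Q² = 2DS/H, so rearrange for the unknown.
H = 2DS / Q² = 2 × 73,325 × 164 / 1,536² = 10.1940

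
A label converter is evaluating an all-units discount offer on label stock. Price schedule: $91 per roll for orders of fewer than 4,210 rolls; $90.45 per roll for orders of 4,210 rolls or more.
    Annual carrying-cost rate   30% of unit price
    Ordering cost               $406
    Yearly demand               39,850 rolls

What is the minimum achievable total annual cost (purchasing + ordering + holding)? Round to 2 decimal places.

H₁ = 30%×$91 = $27.3000;  H₂ = 30%×$90.45 = $27.1350
EOQ₁ = √(2×39,850×406/27.3000) = 1,088.71  (< 4,210, feasible at tier 1)
EOQ₂ = √(2×39,850×406/27.1350) = 1,092.01  (< 4,210 → use Q = 4,210 at tier-2 price)
TC(tier 1 (EOQ₁), Q≈1,088.7) = $3,656,071.69
TC(tier 2, Q≈4,210.0) = $3,665,394.69
Minimum at tier 1 (EOQ₁): $3,656,071.69

$3,656,071.69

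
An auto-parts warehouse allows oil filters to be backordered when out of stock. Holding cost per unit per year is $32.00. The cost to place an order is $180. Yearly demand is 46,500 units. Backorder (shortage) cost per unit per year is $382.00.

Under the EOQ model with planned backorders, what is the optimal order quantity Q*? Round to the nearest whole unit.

753 units

Q* = √(2DS/H) · √((H + b)/b)
   = √(2 × 46,500 × 180 / 32) · √((32 + 382) / 382)
   = 723.274 × 1.0410 ≈ 752.96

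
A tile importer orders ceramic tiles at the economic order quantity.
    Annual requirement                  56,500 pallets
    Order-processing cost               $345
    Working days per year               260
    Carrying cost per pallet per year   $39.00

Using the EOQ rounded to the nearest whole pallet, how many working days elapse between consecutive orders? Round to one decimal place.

4.6 days

Q* = √(2·D·S / H) = √(2·56,500·345 / 39) = √999,615.4 ≈ 999.81 → Q = 1,000 pallets
Days between orders = 260 / (D/Q) = 260 / 56.500 ≈ 4.602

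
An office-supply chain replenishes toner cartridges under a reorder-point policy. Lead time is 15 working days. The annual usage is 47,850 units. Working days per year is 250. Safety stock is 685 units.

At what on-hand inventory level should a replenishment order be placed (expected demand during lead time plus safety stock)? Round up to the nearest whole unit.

Daily demand d = 47,850 / 250 = 191.400 units/day
Demand during lead time = 191.400 × 15 = 2,871.00
Reorder point = 2,871.00 + 685 = 3,556.00 → round up

3,556 units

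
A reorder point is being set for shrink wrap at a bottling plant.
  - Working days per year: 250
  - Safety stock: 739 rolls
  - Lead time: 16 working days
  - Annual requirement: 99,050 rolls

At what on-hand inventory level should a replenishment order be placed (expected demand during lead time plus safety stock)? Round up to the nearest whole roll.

7,079 rolls

Daily demand d = 99,050 / 250 = 396.200 rolls/day
Demand during lead time = 396.200 × 16 = 6,339.20
Reorder point = 6,339.20 + 739 = 7,078.20 → round up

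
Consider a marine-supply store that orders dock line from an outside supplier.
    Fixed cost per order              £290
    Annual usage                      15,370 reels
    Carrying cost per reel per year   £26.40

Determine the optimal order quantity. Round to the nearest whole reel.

2DS/H = 2·15,370·290/26.4 = 337,674.24
EOQ = √337,674.24 ≈ 581.10

581 reels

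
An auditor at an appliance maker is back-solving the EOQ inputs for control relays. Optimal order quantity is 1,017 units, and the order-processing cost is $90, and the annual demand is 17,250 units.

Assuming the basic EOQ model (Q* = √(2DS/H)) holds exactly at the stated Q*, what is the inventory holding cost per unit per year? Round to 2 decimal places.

From Q* = √(2DS/H) ⇒ Q*² = 2DS/H.
H = 2DS / Q² = 2 × 17,250 × 90 / 1,017² = 3.0021

$3.00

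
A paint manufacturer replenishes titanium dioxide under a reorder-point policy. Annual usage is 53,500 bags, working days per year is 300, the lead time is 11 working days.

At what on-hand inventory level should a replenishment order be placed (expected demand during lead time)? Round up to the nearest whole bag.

Daily demand d = 53,500 / 300 = 178.333 bags/day
Demand during lead time = 178.333 × 11 = 1,961.67
Reorder point = 1,961.67 → round up

1,962 bags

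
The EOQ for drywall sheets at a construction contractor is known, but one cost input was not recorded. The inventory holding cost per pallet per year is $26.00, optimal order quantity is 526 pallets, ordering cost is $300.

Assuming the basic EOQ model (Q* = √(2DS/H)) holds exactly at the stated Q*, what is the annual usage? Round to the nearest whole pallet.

From Q* = √(2DS/H) ⇒ Q*² = 2DS/H.
D = Q²H / (2S) = 526² × 26 / (2 × 300) = 11,989.29

11,989 pallets per year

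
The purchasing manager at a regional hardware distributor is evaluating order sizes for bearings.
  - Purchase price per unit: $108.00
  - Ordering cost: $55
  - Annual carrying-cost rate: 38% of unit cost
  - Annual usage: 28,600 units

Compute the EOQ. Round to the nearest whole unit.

277 units

Holding cost per unit per year: H = 38% × $108 = $41.0400
2DS/H = 2·28,600·55/41.04 = 76,656.92
EOQ = √76,656.92 ≈ 276.87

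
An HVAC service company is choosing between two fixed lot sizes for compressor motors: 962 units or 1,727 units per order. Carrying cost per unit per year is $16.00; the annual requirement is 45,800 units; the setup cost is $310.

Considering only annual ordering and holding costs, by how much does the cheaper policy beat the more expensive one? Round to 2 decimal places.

$417.64

For each Q, cost = (D/Q)·S + (Q/2)·H.
TC(962) = (45,800/962)×310 + (962/2)×16 = $22,454.84
TC(1,727) = (45,800/1,727)×310 + (1,727/2)×16 = $22,037.19
Lots of 1,727 are cheaper by $417.64.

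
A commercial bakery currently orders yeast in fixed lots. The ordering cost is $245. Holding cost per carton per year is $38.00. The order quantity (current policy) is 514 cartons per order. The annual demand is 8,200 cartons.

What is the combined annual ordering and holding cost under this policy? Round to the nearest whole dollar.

$13,675

Orders/yr = 8,200/514 = 15.953; ordering cost = 15.953 × $245 = $3,908.56
Average inventory = 514/2 = 257; holding cost = 257 × $38 = $9,766.00
Total = $3,908.56 + $9,766.00 = $13,674.56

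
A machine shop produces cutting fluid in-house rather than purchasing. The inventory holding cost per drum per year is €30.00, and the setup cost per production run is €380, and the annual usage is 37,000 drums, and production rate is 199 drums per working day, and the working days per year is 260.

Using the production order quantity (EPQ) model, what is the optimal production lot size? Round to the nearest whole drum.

1,814 drums

Daily demand d = 37,000/260 = 142.308; p = 199; 1 − d/p = 0.28489
EPQ = √(2DS / (H(1 − d/p)))
    = √(2 × 37,000 × 380 / (30 × 0.28489)) ≈ 1,813.89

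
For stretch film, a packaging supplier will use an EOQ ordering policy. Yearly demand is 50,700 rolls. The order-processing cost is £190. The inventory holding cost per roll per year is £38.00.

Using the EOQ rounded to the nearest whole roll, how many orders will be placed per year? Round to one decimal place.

Q* = √(2·D·S / H) = √(2·50,700·190 / 38) = √507,000.0 ≈ 712.04 → Q = 712
N = D/Q = 50,700/712 ≈ 71.208 orders/yr

71.2 orders per year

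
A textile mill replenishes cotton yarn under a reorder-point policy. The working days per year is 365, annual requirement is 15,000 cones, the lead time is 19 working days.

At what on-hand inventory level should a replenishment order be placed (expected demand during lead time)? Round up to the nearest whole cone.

781 cones

Daily demand d = 15,000 / 365 = 41.096 cones/day
Demand during lead time = 41.096 × 19 = 780.82
Reorder point = 780.82 → round up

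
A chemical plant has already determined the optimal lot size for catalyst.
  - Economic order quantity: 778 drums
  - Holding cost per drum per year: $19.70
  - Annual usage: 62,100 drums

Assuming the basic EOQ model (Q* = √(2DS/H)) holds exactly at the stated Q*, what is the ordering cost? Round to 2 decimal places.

$96.01

From Q* = √(2DS/H) ⇒ Q*² = 2DS/H.
S = Q²H / (2D) = 778² × 19.7 / (2 × 62,100) = 96.0072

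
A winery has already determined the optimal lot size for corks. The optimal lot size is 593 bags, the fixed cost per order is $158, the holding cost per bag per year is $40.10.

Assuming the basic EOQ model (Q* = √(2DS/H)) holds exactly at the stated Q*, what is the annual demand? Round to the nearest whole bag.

44,624 bags per year

From Q* = √(2DS/H) ⇒ Q*² = 2DS/H.
D = Q²H / (2S) = 593² × 40.1 / (2 × 158) = 44,623.81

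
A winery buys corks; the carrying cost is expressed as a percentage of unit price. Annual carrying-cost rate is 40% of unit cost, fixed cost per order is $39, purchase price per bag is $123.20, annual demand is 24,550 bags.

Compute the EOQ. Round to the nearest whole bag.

197 bags

Holding cost per bag per year: H = 40% × $123.2 = $49.2800
Optimal lot size Q* = (2 × 24,550 × $39 / $49.28)^½ ≈ 197.12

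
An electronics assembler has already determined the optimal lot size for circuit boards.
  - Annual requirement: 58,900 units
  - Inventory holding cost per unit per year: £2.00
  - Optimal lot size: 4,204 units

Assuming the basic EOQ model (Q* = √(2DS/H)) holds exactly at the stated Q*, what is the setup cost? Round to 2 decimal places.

From Q* = √(2DS/H) ⇒ Q*² = 2DS/H.
S = Q²H / (2D) = 4,204² × 2 / (2 × 58,900) = 300.0614

£300.06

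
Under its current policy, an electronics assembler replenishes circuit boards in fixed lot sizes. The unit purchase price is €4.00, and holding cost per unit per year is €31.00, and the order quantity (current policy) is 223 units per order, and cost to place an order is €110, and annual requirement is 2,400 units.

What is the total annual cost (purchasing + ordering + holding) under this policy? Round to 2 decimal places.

€14,240.36

Orders/yr = 2,400/223 = 10.762; ordering cost = 10.762 × €110 = €1,183.86
Average inventory = 223/2 = 111.5; holding cost = 111.5 × €31 = €3,456.50
Purchase cost = D·C = 2,400 × 4 = €9,600.00
Total = €1,183.86 + €3,456.50 + €9,600.00 = €14,240.36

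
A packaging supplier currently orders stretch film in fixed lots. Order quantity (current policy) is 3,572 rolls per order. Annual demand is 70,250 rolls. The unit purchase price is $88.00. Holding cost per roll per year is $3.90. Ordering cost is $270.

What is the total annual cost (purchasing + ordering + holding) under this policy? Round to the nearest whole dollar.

Orders/yr = 70,250/3,572 = 19.667; ordering cost = 19.667 × $270 = $5,310.05
Average inventory = 3,572/2 = 1786; holding cost = 1786 × $3.9 = $6,965.40
Purchase cost = D·C = 70,250 × 88 = $6,182,000.00
Total = $5,310.05 + $6,965.40 + $6,182,000.00 = $6,194,275.45

$6,194,275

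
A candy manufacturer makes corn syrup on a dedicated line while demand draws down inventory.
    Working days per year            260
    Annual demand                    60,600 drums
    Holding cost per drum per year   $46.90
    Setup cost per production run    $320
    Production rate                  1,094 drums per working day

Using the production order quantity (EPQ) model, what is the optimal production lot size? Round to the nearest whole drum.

1,025 drums

Daily demand d = 60,600/260 = 233.077; p = 1094; 1 − d/p = 0.78695
EPQ = √(2DS / (H(1 − d/p)))
    = √(2 × 60,600 × 320 / (46.9 × 0.78695)) ≈ 1,025.10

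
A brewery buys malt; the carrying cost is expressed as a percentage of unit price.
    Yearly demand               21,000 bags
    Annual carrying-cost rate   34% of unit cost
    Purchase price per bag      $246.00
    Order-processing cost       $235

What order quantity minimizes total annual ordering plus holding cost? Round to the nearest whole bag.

Carrying cost H = $246 × 34% = $83.6400/bag/yr
EOQ = √(2DS/H) = √(2 × 21,000 × 235 / 83.64)
    = √(118,005.74) ≈ 343.52

344 bags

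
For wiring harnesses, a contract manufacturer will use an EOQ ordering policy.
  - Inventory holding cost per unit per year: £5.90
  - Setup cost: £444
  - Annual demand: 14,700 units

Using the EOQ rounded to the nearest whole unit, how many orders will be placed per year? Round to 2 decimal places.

Q* = √(2·D·S / H) = √(2·14,700·444 / 5.9) = √2,212,474.6 ≈ 1,487.44 → Q = 1,487
N = D/Q = 14,700/1,487 ≈ 9.886 orders/yr

9.89 orders per year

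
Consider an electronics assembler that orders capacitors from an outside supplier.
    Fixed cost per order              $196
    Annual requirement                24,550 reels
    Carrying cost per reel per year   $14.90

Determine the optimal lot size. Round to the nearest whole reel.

804 reels

Optimal lot size Q* = (2 × 24,550 × $196 / $14.9)^½ ≈ 803.67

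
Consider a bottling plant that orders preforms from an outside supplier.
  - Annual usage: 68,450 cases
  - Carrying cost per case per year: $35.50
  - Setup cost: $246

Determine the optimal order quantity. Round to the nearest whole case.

Q* = √(2·D·S / H) = √(2·68,450·246 / 35.5) = √948,659.2 ≈ 973.99

974 cases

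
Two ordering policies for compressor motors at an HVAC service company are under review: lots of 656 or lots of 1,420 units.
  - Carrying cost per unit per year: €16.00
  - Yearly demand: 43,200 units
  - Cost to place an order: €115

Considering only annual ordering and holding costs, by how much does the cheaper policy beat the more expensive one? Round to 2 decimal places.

€2,037.42

Annual cost at Q: ordering D·S/Q plus holding Q·H/2.
TC(656) = (43,200/656)×115 + (656/2)×16 = €12,821.17
TC(1,420) = (43,200/1,420)×115 + (1,420/2)×16 = €14,858.59
Cheaper: Q = 656.  Difference = €2,037.42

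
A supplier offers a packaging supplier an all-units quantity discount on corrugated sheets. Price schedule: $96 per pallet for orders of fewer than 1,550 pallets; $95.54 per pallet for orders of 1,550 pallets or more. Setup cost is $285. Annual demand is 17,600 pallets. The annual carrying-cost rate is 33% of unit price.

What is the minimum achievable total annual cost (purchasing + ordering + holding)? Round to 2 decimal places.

$1,707,427.33

H₁ = 33%×$96 = $31.6800;  H₂ = 33%×$95.54 = $31.5282
EOQ₁ = √(2×17,600×285/31.6800) = 562.73  (< 1,550, feasible at tier 1)
EOQ₂ = √(2×17,600×285/31.5282) = 564.08  (< 1,550 → use Q = 1,550 at tier-2 price)
TC(tier 1 (EOQ₁), Q≈562.7) = $1,707,427.33
TC(tier 2, Q≈1,550.0) = $1,709,174.48
Minimum at tier 1 (EOQ₁): $1,707,427.33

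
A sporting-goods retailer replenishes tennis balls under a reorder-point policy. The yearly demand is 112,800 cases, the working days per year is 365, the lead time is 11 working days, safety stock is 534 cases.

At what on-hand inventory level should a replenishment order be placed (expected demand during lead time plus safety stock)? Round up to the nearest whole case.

3,934 cases

Daily demand d = 112,800 / 365 = 309.041 cases/day
Demand during lead time = 309.041 × 11 = 3,399.45
Reorder point = 3,399.45 + 534 = 3,933.45 → round up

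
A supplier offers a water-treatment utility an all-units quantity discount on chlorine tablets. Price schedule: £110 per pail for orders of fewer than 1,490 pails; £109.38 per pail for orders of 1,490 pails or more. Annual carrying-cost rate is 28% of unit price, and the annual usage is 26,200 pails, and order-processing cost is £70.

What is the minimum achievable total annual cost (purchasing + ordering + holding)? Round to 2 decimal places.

£2,889,803.54

H₁ = 28%×£110 = £30.8000;  H₂ = 28%×£109.38 = £30.6264
EOQ₁ = √(2×26,200×70/30.8000) = 345.10  (< 1,490, feasible at tier 1)
EOQ₂ = √(2×26,200×70/30.6264) = 346.07  (< 1,490 → use Q = 1,490 at tier-2 price)
TC(tier 1 (EOQ₁), Q≈345.1) = £2,892,628.94
TC(tier 2, Q≈1,490.0) = £2,889,803.54
Minimum at tier 2: £2,889,803.54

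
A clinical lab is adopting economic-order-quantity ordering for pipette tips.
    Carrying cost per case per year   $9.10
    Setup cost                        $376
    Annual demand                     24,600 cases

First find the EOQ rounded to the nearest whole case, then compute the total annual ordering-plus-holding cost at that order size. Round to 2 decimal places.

$12,974.70

2DS/H = 2·24,600·376/9.1 = 2,032,879.12
EOQ = √2,032,879.12 ≈ 1,425.79 → Q = 1,426 cases
Ordering: D/Q × S = 24,600/1,426 × $376 = $6,486.40
Holding:  Q/2 × H = 1,426/2 × $9.1 = $6,488.30
Total = $6,486.40 + $6,488.30 = $12,974.70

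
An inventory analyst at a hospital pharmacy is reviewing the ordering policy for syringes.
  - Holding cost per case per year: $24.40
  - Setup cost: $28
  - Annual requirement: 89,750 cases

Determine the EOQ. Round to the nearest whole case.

2DS/H = 2·89,750·28/24.4 = 205,983.61
EOQ = √205,983.61 ≈ 453.85

454 cases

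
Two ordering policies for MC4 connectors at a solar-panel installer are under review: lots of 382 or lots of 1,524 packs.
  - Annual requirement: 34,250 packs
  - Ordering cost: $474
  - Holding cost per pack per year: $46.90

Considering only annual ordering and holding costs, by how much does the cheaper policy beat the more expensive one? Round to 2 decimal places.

For each Q, cost = (D/Q)·S + (Q/2)·H.
TC(382) = (34,250/382)×474 + (382/2)×46.9 = $51,456.59
TC(1,524) = (34,250/1,524)×474 + (1,524/2)×46.9 = $46,390.36
|ΔTC| = |$51,456.59 − $46,390.36| = $5,066.23

$5,066.23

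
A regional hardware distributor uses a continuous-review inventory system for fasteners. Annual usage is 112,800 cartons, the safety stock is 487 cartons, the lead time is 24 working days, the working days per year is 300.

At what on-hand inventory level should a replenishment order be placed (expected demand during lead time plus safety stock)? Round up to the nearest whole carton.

9,511 cartons

Daily demand d = 112,800 / 300 = 376.000 cartons/day
Demand during lead time = 376.000 × 24 = 9,024.00
Reorder point = 9,024.00 + 487 = 9,511.00 → round up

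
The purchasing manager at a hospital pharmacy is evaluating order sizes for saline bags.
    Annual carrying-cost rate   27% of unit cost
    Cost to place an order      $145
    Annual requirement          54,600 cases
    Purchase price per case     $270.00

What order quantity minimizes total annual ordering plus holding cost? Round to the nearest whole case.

466 cases

Holding cost per case per year: H = 27% × $270 = $72.9000
Q* = √(2·D·S / H) = √(2·54,600·145 / 72.9) = √217,201.6 ≈ 466.05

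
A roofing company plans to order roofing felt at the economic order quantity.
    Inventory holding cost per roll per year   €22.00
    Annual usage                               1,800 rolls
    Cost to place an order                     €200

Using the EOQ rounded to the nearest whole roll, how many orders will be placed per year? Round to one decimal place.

Q* = √(2·D·S / H) = √(2·1,800·200 / 22) = √32,727.3 ≈ 180.91 → Q = 181
N = D/Q = 1,800/181 ≈ 9.945 orders/yr

9.9 orders per year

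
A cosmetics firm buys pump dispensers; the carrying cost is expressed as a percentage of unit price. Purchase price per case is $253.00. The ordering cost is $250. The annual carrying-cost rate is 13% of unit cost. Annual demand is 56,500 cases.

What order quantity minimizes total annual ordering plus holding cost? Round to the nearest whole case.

Carrying cost H = $253 × 13% = $32.8900/case/yr
Optimal lot size Q* = (2 × 56,500 × $250 / $32.89)^½ ≈ 926.78

927 cases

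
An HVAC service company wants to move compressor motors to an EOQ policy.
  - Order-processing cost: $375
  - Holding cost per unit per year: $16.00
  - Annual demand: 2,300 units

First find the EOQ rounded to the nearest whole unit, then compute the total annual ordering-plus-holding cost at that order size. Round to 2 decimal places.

$5,253.57

2DS/H = 2·2,300·375/16 = 107,812.50
EOQ = √107,812.50 ≈ 328.35 → Q = 328 units
Annual ordering cost = (D/Q)·S = (2,300/328) × 375 = $2,629.57
Annual holding cost  = (Q/2)·H = (328/2) × 16 = $2,624.00
Total = $2,629.57 + $2,624.00 = $5,253.57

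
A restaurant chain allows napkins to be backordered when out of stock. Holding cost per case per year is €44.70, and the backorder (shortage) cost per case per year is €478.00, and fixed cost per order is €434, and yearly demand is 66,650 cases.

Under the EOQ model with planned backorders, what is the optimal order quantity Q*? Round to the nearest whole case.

1,190 cases

Q* = √(2DS/H) · √((H + b)/b)
   = √(2 × 66,650 × 434 / 44.7) · √((44.7 + 478) / 478)
   = 1,137.643 × 1.0457 ≈ 1,189.65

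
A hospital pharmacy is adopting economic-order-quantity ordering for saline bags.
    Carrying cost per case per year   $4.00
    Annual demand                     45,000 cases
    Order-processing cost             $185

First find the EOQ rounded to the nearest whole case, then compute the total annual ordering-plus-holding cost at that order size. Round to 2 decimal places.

2DS/H = 2·45,000·185/4 = 4,162,500.00
EOQ = √4,162,500.00 ≈ 2,040.22 → Q = 2,040 cases
Annual ordering cost = (D/Q)·S = (45,000/2,040) × 185 = $4,080.88
Annual holding cost  = (Q/2)·H = (2,040/2) × 4 = $4,080.00
Total = $4,080.88 + $4,080.00 = $8,160.88

$8,160.88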